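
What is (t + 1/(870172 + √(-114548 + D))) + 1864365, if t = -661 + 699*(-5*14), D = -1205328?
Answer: 343537003782128053/189300157365 - I*√329969/378600314730 ≈ 1.8148e+6 - 1.5172e-9*I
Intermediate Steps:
t = -49591 (t = -661 + 699*(-70) = -661 - 48930 = -49591)
(t + 1/(870172 + √(-114548 + D))) + 1864365 = (-49591 + 1/(870172 + √(-114548 - 1205328))) + 1864365 = (-49591 + 1/(870172 + √(-1319876))) + 1864365 = (-49591 + 1/(870172 + 2*I*√329969)) + 1864365 = 1814774 + 1/(870172 + 2*I*√329969)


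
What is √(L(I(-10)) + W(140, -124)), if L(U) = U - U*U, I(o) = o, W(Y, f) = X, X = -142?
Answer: 6*I*√7 ≈ 15.875*I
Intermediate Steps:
W(Y, f) = -142
L(U) = U - U²
√(L(I(-10)) + W(140, -124)) = √(-10*(1 - 1*(-10)) - 142) = √(-10*(1 + 10) - 142) = √(-10*11 - 142) = √(-110 - 142) = √(-252) = 6*I*√7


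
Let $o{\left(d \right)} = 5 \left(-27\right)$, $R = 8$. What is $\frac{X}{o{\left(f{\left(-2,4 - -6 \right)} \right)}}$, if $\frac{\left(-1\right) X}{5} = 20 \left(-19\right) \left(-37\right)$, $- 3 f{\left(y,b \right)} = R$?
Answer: $\frac{14060}{27} \approx 520.74$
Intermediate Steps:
$f{\left(y,b \right)} = - \frac{8}{3}$ ($f{\left(y,b \right)} = \left(- \frac{1}{3}\right) 8 = - \frac{8}{3}$)
$o{\left(d \right)} = -135$
$X = -70300$ ($X = - 5 \cdot 20 \left(-19\right) \left(-37\right) = - 5 \left(\left(-380\right) \left(-37\right)\right) = \left(-5\right) 14060 = -70300$)
$\frac{X}{o{\left(f{\left(-2,4 - -6 \right)} \right)}} = - \frac{70300}{-135} = \left(-70300\right) \left(- \frac{1}{135}\right) = \frac{14060}{27}$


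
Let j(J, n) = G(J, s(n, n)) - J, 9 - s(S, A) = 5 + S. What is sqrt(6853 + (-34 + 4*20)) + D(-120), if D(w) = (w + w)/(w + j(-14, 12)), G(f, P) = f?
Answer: 2 + sqrt(6899) ≈ 85.060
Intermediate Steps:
s(S, A) = 4 - S (s(S, A) = 9 - (5 + S) = 9 + (-5 - S) = 4 - S)
j(J, n) = 0 (j(J, n) = J - J = 0)
D(w) = 2 (D(w) = (w + w)/(w + 0) = (2*w)/w = 2)
sqrt(6853 + (-34 + 4*20)) + D(-120) = sqrt(6853 + (-34 + 4*20)) + 2 = sqrt(6853 + (-34 + 80)) + 2 = sqrt(6853 + 46) + 2 = sqrt(6899) + 2 = 2 + sqrt(6899)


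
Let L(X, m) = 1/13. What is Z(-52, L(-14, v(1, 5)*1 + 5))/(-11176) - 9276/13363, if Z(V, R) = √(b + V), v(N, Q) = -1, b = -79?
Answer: -9276/13363 - I*√131/11176 ≈ -0.69416 - 0.0010241*I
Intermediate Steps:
L(X, m) = 1/13
Z(V, R) = √(-79 + V)
Z(-52, L(-14, v(1, 5)*1 + 5))/(-11176) - 9276/13363 = √(-79 - 52)/(-11176) - 9276/13363 = √(-131)*(-1/11176) - 9276*1/13363 = (I*√131)*(-1/11176) - 9276/13363 = -I*√131/11176 - 9276/13363 = -9276/13363 - I*√131/11176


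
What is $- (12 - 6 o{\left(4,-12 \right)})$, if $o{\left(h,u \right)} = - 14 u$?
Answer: $996$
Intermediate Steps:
$- (12 - 6 o{\left(4,-12 \right)}) = - (12 - 6 \left(\left(-14\right) \left(-12\right)\right)) = - (12 - 1008) = \left(-1\right) \left(-996\right) = 996$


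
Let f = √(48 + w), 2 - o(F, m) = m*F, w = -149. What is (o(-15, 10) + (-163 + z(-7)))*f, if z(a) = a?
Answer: -18*I*√101 ≈ -180.9*I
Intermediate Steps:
o(F, m) = 2 - F*m (o(F, m) = 2 - m*F = 2 - F*m)
f = I*√101 (f = √(48 - 149) = √(-101) = I*√101 ≈ 10.05*I)
(o(-15, 10) + (-163 + z(-7)))*f = ((2 - 1*(-15)*10) + (-163 - 7))*(I*√101) = ((2 + 150) - 170)*(I*√101) = (152 - 170)*(I*√101) = -18*I*√101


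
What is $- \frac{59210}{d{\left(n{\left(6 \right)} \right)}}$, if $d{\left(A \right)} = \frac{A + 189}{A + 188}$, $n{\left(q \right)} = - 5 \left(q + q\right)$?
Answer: $- \frac{7578880}{129} \approx -58751.0$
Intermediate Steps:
$n{\left(q \right)} = - 10 q$ ($n{\left(q \right)} = - 5 \cdot 2 q = - 10 q$)
$d{\left(A \right)} = \frac{189 + A}{188 + A}$
$- \frac{59210}{d{\left(n{\left(6 \right)} \right)}} = - \frac{59210}{\frac{1}{188 - 60} \left(189 - 60\right)} = - \frac{59210}{\frac{1}{128} \cdot 129} = - \frac{59210}{\frac{129}{128}} = \left(-59210\right) \frac{128}{129} = - \frac{7578880}{129}$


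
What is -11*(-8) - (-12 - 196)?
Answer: 296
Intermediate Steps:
-11*(-8) - (-12 - 196) = 88 - 1*(-208) = 88 + 208 = 296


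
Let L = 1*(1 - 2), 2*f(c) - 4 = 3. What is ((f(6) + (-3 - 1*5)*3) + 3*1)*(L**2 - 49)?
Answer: 840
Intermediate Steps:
f(c) = 7/2 (f(c) = 2 + (1/2)*3 = 2 + 3/2 = 7/2)
L = -1 (L = 1*(-1) = -1)
((f(6) + (-3 - 1*5)*3) + 3*1)*(L**2 - 49) = ((7/2 + (-3 - 1*5)*3) + 3*1)*((-1)**2 - 49) = ((7/2 + (-3 - 5)*3) + 3)*(1 - 49) = ((7/2 - 8*3) + 3)*(-48) = ((7/2 - 24) + 3)*(-48) = (-41/2 + 3)*(-48) = -35/2*(-48) = 840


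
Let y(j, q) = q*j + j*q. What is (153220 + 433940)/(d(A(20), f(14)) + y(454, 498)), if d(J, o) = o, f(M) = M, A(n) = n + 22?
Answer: 293580/226099 ≈ 1.2985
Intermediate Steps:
y(j, q) = 2*j*q (y(j, q) = j*q + j*q = 2*j*q)
A(n) = 22 + n
(153220 + 433940)/(d(A(20), f(14)) + y(454, 498)) = (153220 + 433940)/(14 + 2*454*498) = 587160/(14 + 452184) = 587160/452198 = 587160*(1/452198) = 293580/226099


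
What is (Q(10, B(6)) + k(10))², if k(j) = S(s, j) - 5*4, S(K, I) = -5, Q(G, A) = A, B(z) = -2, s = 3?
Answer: 729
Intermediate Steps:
k(j) = -25 (k(j) = -5 - 5*4 = -5 - 20 = -25)
(Q(10, B(6)) + k(10))² = (-2 - 25)² = (-27)² = 729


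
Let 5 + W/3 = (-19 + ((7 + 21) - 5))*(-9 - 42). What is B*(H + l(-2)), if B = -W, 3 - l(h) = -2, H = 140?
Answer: 90915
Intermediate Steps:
l(h) = 5 (l(h) = 3 - 1*(-2) = 3 + 2 = 5)
W = -627 (W = -15 + 3*((-19 + ((7 + 21) - 5))*(-9 - 42)) = -15 + 3*((-19 + (28 - 5))*(-51)) = -15 + 3*((-19 + 23)*(-51)) = -15 + 3*(4*(-51)) = -15 + 3*(-204) = -15 - 612 = -627)
B = 627 (B = -1*(-627) = 627)
B*(H + l(-2)) = 627*(140 + 5) = 627*145 = 90915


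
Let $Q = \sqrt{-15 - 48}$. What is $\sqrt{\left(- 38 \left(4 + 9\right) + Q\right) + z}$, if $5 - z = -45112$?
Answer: $\sqrt{44623 + 3 i \sqrt{7}} \approx 211.24 + 0.019 i$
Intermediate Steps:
$z = 45117$ ($z = 5 - -45112 = 5 + 45112 = 45117$)
$Q = 3 i \sqrt{7}$ ($Q = \sqrt{-63} = 3 i \sqrt{7} \approx 7.9373 i$)
$\sqrt{\left(- 38 \left(4 + 9\right) + Q\right) + z} = \sqrt{\left(- 38 \left(4 + 9\right) + 3 i \sqrt{7}\right) + 45117} = \sqrt{\left(\left(-38\right) 13 + 3 i \sqrt{7}\right) + 45117} = \sqrt{\left(-494 + 3 i \sqrt{7}\right) + 45117} = \sqrt{44623 + 3 i \sqrt{7}}$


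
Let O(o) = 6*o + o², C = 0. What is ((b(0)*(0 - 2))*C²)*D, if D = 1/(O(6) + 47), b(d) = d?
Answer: 0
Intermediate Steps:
O(o) = o² + 6*o
D = 1/119 (D = 1/(6*(6 + 6) + 47) = 1/(6*12 + 47) = 1/(72 + 47) = 1/119 ≈ 0.0084034)
((b(0)*(0 - 2))*C²)*D = ((0*(0 - 2))*0²)*(1/119) = ((0*(-2))*0)*(1/119) = (0*0)*(1/119) = 0*(1/119) = 0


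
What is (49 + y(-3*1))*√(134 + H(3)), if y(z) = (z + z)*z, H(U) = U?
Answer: 67*√137 ≈ 784.21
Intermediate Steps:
y(z) = 2*z² (y(z) = (2*z)*z = 2*z²)
(49 + y(-3*1))*√(134 + H(3)) = (49 + 2*(-3*1)²)*√(134 + 3) = (49 + 2*(-3)²)*√137 = (49 + 2*9)*√137 = (49 + 18)*√137 = 67*√137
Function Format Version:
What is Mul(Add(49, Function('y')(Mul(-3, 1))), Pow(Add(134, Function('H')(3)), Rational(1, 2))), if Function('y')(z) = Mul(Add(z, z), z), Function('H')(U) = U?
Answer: Mul(67, Pow(137, Rational(1, 2))) ≈ 784.21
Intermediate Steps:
Function('y')(z) = Mul(2, Pow(z, 2)) (Function('y')(z) = Mul(Mul(2, z), z) = Mul(2, Pow(z, 2)))
Mul(Add(49, Function('y')(Mul(-3, 1))), Pow(Add(134, Function('H')(3)), Rational(1, 2))) = Mul(Add(49, Mul(2, Pow(Mul(-3, 1), 2))), Pow(Add(134, 3), Rational(1, 2))) = Mul(Add(49, Mul(2, Pow(-3, 2))), Pow(137, Rational(1, 2))) = Mul(Add(49, Mul(2, 9)), Pow(137, Rational(1, 2))) = Mul(Add(49, 18), Pow(137, Rational(1, 2))) = Mul(67, Pow(137, Rational(1, 2)))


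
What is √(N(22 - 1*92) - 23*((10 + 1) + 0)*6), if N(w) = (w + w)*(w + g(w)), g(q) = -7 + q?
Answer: 3*√2118 ≈ 138.07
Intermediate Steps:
N(w) = 2*w*(-7 + 2*w) (N(w) = (w + w)*(w + (-7 + w)) = (2*w)*(-7 + 2*w) = 2*w*(-7 + 2*w))
√(N(22 - 1*92) - 23*((10 + 1) + 0)*6) = √(2*(22 - 1*92)*(-7 + 2*(22 - 1*92)) - 23*((10 + 1) + 0)*6) = √(2*(22 - 92)*(-7 + 2*(22 - 92)) - 23*(11 + 0)*6) = √(2*(-70)*(-7 + 2*(-70)) - 23*11*6) = √(2*(-70)*(-7 - 140) - 253*6) = √(2*(-70)*(-147) - 1518) = √(20580 - 1518) = √19062 = 3*√2118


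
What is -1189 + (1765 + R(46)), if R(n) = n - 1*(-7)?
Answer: 629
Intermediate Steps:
R(n) = 7 + n (R(n) = n + 7 = 7 + n)
-1189 + (1765 + R(46)) = -1189 + (1765 + (7 + 46)) = -1189 + (1765 + 53) = -1189 + 1818 = 629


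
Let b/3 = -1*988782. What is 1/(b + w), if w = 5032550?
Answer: 1/2066204 ≈ 4.8398e-7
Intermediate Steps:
b = -2966346 (b = 3*(-1*988782) = 3*(-988782) = -2966346)
1/(b + w) = 1/(-2966346 + 5032550) = 1/2066204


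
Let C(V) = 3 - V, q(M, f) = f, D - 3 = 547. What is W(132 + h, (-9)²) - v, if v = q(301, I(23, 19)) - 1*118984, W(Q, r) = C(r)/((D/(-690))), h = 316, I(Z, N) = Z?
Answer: 6548237/55 ≈ 1.1906e+5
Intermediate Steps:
D = 550 (D = 3 + 547 = 550)
W(Q, r) = -207/55 + 69*r/55 (W(Q, r) = (3 - r)/((550/(-690))) = (3 - r)/((550*(-1/690))) = (3 - r)/(-55/69) = (3 - r)*(-69/55) = -207/55 + 69*r/55)
v = -118961 (v = 23 - 1*118984 = 23 - 118984 = -118961)
W(132 + h, (-9)²) - v = (-207/55 + (69/55)*(-9)²) - 1*(-118961) = (-207/55 + (69/55)*81) + 118961 = (-207/55 + 5589/55) + 118961 = 5382/55 + 118961 = 6548237/55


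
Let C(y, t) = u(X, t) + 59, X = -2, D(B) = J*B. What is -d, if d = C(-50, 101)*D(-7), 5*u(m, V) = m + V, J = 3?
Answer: 8274/5 ≈ 1654.8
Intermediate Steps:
D(B) = 3*B
u(m, V) = V/5 + m/5 (u(m, V) = (m + V)/5 = (V + m)/5 = V/5 + m/5)
C(y, t) = 293/5 + t/5 (C(y, t) = (t/5 + (⅕)*(-2)) + 59 = (t/5 - ⅖) + 59 = (-⅖ + t/5) + 59 = 293/5 + t/5)
d = -8274/5 (d = (293/5 + (⅕)*101)*(3*(-7)) = (293/5 + 101/5)*(-21) = (394/5)*(-21) = -8274/5 ≈ -1654.8)
-d = -1*(-8274/5) = 8274/5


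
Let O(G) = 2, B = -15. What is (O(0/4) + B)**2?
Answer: 169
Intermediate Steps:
(O(0/4) + B)**2 = (2 - 15)**2 = (-13)**2 = 169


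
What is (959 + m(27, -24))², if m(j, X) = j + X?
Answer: 925444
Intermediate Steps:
m(j, X) = X + j
(959 + m(27, -24))² = (959 + (-24 + 27))² = (959 + 3)² = 962² = 925444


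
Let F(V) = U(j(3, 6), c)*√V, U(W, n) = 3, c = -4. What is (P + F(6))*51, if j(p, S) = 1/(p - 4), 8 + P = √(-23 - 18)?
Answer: -408 + 153*√6 + 51*I*√41 ≈ -33.228 + 326.56*I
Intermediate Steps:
P = -8 + I*√41 (P = -8 + √(-23 - 18) = -8 + √(-41) = -8 + I*√41 ≈ -8.0 + 6.4031*I)
j(p, S) = 1/(-4 + p)
F(V) = 3*√V
(P + F(6))*51 = ((-8 + I*√41) + 3*√6)*51 = (-8 + 3*√6 + I*√41)*51 = -408 + 153*√6 + 51*I*√41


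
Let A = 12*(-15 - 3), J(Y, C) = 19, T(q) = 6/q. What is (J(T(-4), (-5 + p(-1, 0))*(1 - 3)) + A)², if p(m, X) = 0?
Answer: 38809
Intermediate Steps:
A = -216 (A = 12*(-18) = -216)
(J(T(-4), (-5 + p(-1, 0))*(1 - 3)) + A)² = (19 - 216)² = (-197)² = 38809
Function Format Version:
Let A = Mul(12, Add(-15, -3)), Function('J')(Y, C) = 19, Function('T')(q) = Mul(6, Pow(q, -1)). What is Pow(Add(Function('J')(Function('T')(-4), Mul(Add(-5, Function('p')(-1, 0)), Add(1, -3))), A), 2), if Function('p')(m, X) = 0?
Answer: 38809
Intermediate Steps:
A = -216 (A = Mul(12, -18) = -216)
Pow(Add(Function('J')(Function('T')(-4), Mul(Add(-5, Function('p')(-1, 0)), Add(1, -3))), A), 2) = Pow(Add(19, -216), 2) = Pow(-197, 2) = 38809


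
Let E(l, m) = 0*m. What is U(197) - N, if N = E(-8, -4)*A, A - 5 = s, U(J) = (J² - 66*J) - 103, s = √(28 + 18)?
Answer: 25704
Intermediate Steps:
E(l, m) = 0
s = √46 ≈ 6.7823
U(J) = -103 + J² - 66*J
A = 5 + √46 ≈ 11.782
N = 0 (N = 0*(5 + √46) = 0)
U(197) - N = (-103 + 197² - 66*197) - 1*0 = (-103 + 38809 - 13002) + 0 = 25704 + 0 = 25704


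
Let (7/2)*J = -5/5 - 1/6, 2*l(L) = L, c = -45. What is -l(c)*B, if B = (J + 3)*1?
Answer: 60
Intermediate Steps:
l(L) = L/2
J = -1/3 (J = 2*(-5/5 - 1/6)/7 = 2*(-5*1/5 - 1*1/6)/7 = 2*(-1 - 1/6)/7 = (2/7)*(-7/6) = -1/3 ≈ -0.33333)
B = 8/3 (B = (-1/3 + 3)*1 = (8/3)*1 = 8/3 ≈ 2.6667)
-l(c)*B = -(1/2)*(-45)*8/3 = -(-45)*8/(2*3) = -1*(-60) = 60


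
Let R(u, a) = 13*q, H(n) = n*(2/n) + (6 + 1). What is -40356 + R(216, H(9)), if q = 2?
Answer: -40330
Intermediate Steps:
H(n) = 9 (H(n) = 2 + 7 = 9)
R(u, a) = 26 (R(u, a) = 13*2 = 26)
-40356 + R(216, H(9)) = -40356 + 26 = -40330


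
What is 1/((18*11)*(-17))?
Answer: -1/3366 ≈ -0.00029709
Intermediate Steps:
1/((18*11)*(-17)) = 1/(198*(-17)) = 1/(-3366) = -1/3366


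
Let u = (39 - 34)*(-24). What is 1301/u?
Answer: -1301/120 ≈ -10.842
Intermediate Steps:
u = -120 (u = 5*(-24) = -120)
1301/u = 1301/(-120) = 1301*(-1/120) = -1301/120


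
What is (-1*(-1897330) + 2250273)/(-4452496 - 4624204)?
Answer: -4147603/9076700 ≈ -0.45695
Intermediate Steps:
(-1*(-1897330) + 2250273)/(-4452496 - 4624204) = (1897330 + 2250273)/(-9076700) = 4147603*(-1/9076700) = -4147603/9076700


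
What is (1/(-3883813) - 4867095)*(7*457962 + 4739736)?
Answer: -150192320246871640920/3883813 ≈ -3.8671e+13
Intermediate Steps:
(1/(-3883813) - 4867095)*(7*457962 + 4739736) = (-1/3883813 - 4867095)*(3205734 + 4739736) = -18902886833236/3883813*7945470 = -150192320246871640920/3883813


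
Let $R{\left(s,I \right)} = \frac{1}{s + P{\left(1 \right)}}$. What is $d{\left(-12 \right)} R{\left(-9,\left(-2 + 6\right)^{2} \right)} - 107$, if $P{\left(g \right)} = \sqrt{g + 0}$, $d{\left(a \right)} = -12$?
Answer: $- \frac{211}{2} \approx -105.5$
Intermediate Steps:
$P{\left(g \right)} = \sqrt{g}$
$R{\left(s,I \right)} = \frac{1}{1 + s}$ ($R{\left(s,I \right)} = \frac{1}{s + \sqrt{1}} = \frac{1}{s + 1} = \frac{1}{1 + s}$)
$d{\left(-12 \right)} R{\left(-9,\left(-2 + 6\right)^{2} \right)} - 107 = - \frac{12}{1 - 9} - 107 = - \frac{12}{-8} - 107 = \left(-12\right) \left(- \frac{1}{8}\right) - 107 = \frac{3}{2} - 107 = - \frac{211}{2}$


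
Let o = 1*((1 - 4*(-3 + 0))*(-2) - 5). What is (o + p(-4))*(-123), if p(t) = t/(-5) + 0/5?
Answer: 18573/5 ≈ 3714.6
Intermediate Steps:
o = -31 (o = 1*((1 - 4*(-3))*(-2) - 5) = 1*((1 + 12)*(-2) - 5) = 1*(13*(-2) - 5) = 1*(-26 - 5) = 1*(-31) = -31)
p(t) = -t/5 (p(t) = t*(-⅕) + 0*(⅕) = -t/5 + 0 = -t/5)
(o + p(-4))*(-123) = (-31 - ⅕*(-4))*(-123) = (-31 + ⅘)*(-123) = -151/5*(-123) = 18573/5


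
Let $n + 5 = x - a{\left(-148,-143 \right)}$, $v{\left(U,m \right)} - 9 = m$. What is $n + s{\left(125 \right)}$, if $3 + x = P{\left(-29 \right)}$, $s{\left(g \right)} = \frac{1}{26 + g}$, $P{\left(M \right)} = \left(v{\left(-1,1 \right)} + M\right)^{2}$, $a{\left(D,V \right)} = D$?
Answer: $\frac{75652}{151} \approx 501.01$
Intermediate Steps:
$v{\left(U,m \right)} = 9 + m$
$P{\left(M \right)} = \left(10 + M\right)^{2}$ ($P{\left(M \right)} = \left(\left(9 + 1\right) + M\right)^{2} = \left(10 + M\right)^{2}$)
$x = 358$ ($x = -3 + \left(10 - 29\right)^{2} = -3 + \left(-19\right)^{2} = -3 + 361 = 358$)
$n = 501$ ($n = -5 + \left(358 - -148\right) = -5 + \left(358 + 148\right) = -5 + 506 = 501$)
$n + s{\left(125 \right)} = 501 + \frac{1}{26 + 125} = 501 + \frac{1}{151} = \frac{75652}{151}$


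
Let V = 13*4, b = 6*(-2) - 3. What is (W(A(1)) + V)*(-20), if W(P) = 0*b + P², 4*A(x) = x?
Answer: -4165/4 ≈ -1041.3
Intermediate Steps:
b = -15 (b = -12 - 3 = -15)
V = 52
A(x) = x/4
W(P) = P² (W(P) = 0*(-15) + P² = 0 + P² = P²)
(W(A(1)) + V)*(-20) = (((¼)*1)² + 52)*(-20) = ((¼)² + 52)*(-20) = (1/16 + 52)*(-20) = (833/16)*(-20) = -4165/4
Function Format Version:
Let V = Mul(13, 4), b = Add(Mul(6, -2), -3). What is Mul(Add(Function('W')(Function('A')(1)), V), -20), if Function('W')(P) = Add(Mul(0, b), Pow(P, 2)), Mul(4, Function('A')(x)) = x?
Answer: Rational(-4165, 4) ≈ -1041.3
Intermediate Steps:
b = -15 (b = Add(-12, -3) = -15)
V = 52
Function('A')(x) = Mul(Rational(1, 4), x)
Function('W')(P) = Pow(P, 2) (Function('W')(P) = Add(Mul(0, -15), Pow(P, 2)) = Add(0, Pow(P, 2)) = Pow(P, 2))
Mul(Add(Function('W')(Function('A')(1)), V), -20) = Mul(Add(Pow(Mul(Rational(1, 4), 1), 2), 52), -20) = Mul(Add(Pow(Rational(1, 4), 2), 52), -20) = Mul(Add(Rational(1, 16), 52), -20) = Mul(Rational(833, 16), -20) = Rational(-4165, 4)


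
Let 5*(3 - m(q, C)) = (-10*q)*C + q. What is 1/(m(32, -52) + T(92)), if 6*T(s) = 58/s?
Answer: -1380/4597187 ≈ -0.00030018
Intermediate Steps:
m(q, C) = 3 - q/5 + 2*C*q (m(q, C) = 3 - ((-10*q)*C + q)/5 = 3 - (-10*C*q + q)/5 = 3 - (q - 10*C*q)/5 = 3 + (-q/5 + 2*C*q) = 3 - q/5 + 2*C*q)
T(s) = 29/(3*s) (T(s) = (58/s)/6 = 29/(3*s))
1/(m(32, -52) + T(92)) = 1/((3 - ⅕*32 + 2*(-52)*32) + (29/3)/92) = 1/((3 - 32/5 - 3328) + (29/3)*(1/92)) = 1/(-16657/5 + 29/276) = 1/(-4597187/1380) = -1380/4597187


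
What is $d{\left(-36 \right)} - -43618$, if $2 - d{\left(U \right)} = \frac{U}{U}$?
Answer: $43619$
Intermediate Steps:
$d{\left(U \right)} = 1$ ($d{\left(U \right)} = 2 - \frac{U}{U} = 2 - 1 = 1$)
$d{\left(-36 \right)} - -43618 = 1 - -43618 = 1 + 43618 = 43619$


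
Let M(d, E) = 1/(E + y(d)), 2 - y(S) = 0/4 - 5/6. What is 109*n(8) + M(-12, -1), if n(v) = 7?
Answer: 8399/11 ≈ 763.54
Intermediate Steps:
y(S) = 17/6 (y(S) = 2 - (0/4 - 5/6) = 2 - (0*(¼) - 5*⅙) = 2 - (0 - ⅚) = 2 - 1*(-⅚) = 2 + ⅚ = 17/6)
M(d, E) = 1/(17/6 + E) (M(d, E) = 1/(E + 17/6) = 1/(17/6 + E))
109*n(8) + M(-12, -1) = 109*7 + 6/(17 + 6*(-1)) = 763 + 6/(17 - 6) = 763 + 6/11 = 8399/11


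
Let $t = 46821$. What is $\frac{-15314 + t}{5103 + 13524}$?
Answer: $\frac{4501}{2661} \approx 1.6915$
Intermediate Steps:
$\frac{-15314 + t}{5103 + 13524} = \frac{-15314 + 46821}{5103 + 13524} = \frac{31507}{18627} = 31507 \cdot \frac{1}{18627} = \frac{4501}{2661}$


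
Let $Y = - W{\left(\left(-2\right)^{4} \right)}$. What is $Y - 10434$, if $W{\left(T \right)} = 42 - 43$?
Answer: $-10433$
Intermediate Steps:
$W{\left(T \right)} = -1$
$Y = 1$ ($Y = \left(-1\right) \left(-1\right) = 1$)
$Y - 10434 = 1 - 10434 = -10433$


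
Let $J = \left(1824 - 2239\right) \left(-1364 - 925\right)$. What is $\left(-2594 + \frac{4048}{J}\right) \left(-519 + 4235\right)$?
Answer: $- \frac{9156697202872}{949935} \approx -9.6393 \cdot 10^{6}$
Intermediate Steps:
$J = 949935$ ($J = \left(-415\right) \left(-2289\right) = 949935$)
$\left(-2594 + \frac{4048}{J}\right) \left(-519 + 4235\right) = \left(-2594 + \frac{4048}{949935}\right) \left(-519 + 4235\right) = \left(-2594 + 4048 \cdot \frac{1}{949935}\right) 3716 = \left(-2594 + \frac{4048}{949935}\right) 3716 = \left(- \frac{2464127342}{949935}\right) 3716 = - \frac{9156697202872}{949935}$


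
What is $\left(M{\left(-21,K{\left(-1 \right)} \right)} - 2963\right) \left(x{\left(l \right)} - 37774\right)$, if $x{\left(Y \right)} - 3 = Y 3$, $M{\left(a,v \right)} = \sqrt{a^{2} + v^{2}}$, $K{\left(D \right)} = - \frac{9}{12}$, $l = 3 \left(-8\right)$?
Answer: $112128809 - \frac{113529 \sqrt{785}}{4} \approx 1.1133 \cdot 10^{8}$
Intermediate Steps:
$l = -24$
$K{\left(D \right)} = - \frac{3}{4}$ ($K{\left(D \right)} = \left(-9\right) \frac{1}{12} = - \frac{3}{4}$)
$x{\left(Y \right)} = 3 + 3 Y$ ($x{\left(Y \right)} = 3 + Y 3 = 3 + 3 Y$)
$\left(M{\left(-21,K{\left(-1 \right)} \right)} - 2963\right) \left(x{\left(l \right)} - 37774\right) = \left(\sqrt{\left(-21\right)^{2} + \left(- \frac{3}{4}\right)^{2}} - 2963\right) \left(\left(3 + 3 \left(-24\right)\right) - 37774\right) = \left(\sqrt{441 + \frac{9}{16}} - 2963\right) \left(\left(3 - 72\right) - 37774\right) = \left(\sqrt{\frac{7065}{16}} - 2963\right) \left(-69 - 37774\right) = \left(\frac{3 \sqrt{785}}{4} - 2963\right) \left(-37843\right) = \left(-2963 + \frac{3 \sqrt{785}}{4}\right) \left(-37843\right) = 112128809 - \frac{113529 \sqrt{785}}{4}$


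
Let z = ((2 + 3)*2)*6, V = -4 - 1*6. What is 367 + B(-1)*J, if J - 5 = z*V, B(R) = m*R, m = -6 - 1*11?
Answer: -9748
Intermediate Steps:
m = -17 (m = -6 - 11 = -17)
V = -10 (V = -4 - 6 = -10)
B(R) = -17*R
z = 60 (z = (5*2)*6 = 10*6 = 60)
J = -595 (J = 5 + 60*(-10) = 5 - 600 = -595)
367 + B(-1)*J = 367 - 17*(-1)*(-595) = 367 + 17*(-595) = 367 - 10115 = -9748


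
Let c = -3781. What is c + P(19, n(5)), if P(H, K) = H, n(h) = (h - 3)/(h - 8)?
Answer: -3762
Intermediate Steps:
n(h) = (-3 + h)/(-8 + h)
c + P(19, n(5)) = -3781 + 19 = -3762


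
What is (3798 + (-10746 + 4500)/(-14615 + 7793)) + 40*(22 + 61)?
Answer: 2698069/379 ≈ 7118.9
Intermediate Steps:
(3798 + (-10746 + 4500)/(-14615 + 7793)) + 40*(22 + 61) = (3798 - 6246/(-6822)) + 40*83 = (3798 - 6246*(-1/6822)) + 3320 = (3798 + 347/379) + 3320 = 1439789/379 + 3320 = 2698069/379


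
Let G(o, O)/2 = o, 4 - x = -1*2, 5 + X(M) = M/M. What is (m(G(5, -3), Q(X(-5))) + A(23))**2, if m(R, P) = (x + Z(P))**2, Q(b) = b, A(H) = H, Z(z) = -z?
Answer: 15129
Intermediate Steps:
X(M) = -4 (X(M) = -5 + M/M = -5 + 1 = -4)
x = 6 (x = 4 - (-1)*2 = 4 - 1*(-2) = 4 + 2 = 6)
G(o, O) = 2*o
m(R, P) = (6 - P)**2
(m(G(5, -3), Q(X(-5))) + A(23))**2 = ((-6 - 4)**2 + 23)**2 = ((-10)**2 + 23)**2 = (100 + 23)**2 = 123**2 = 15129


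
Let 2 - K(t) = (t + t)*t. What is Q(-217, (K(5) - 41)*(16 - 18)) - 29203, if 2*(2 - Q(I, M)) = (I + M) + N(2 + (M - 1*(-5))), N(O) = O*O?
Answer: -46294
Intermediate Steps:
N(O) = O²
K(t) = 2 - 2*t² (K(t) = 2 - (t + t)*t = 2 - 2*t*t = 2 - 2*t²)
Q(I, M) = 2 - I/2 - M/2 - (7 + M)²/2 (Q(I, M) = 2 - ((I + M) + (2 + (M - 1*(-5)))²)/2 = 2 - ((I + M) + (2 + (M + 5))²)/2 = 2 - ((I + M) + (2 + (5 + M))²)/2 = 2 - ((I + M) + (7 + M)²)/2 = 2 - (I + M + (7 + M)²)/2 = 2 + (-I/2 - M/2 - (7 + M)²/2) = 2 - I/2 - M/2 - (7 + M)²/2)
Q(-217, (K(5) - 41)*(16 - 18)) - 29203 = (2 - ½*(-217) - ((2 - 2*5²) - 41)*(16 - 18)/2 - (7 + ((2 - 2*5²) - 41)*(16 - 18))²/2) - 29203 = (2 + 217/2 - ((2 - 2*25) - 41)*(-2)/2 - (7 + ((2 - 2*25) - 41)*(-2))²/2) - 29203 = (2 + 217/2 - ((2 - 50) - 41)*(-2)/2 - (7 + ((2 - 50) - 41)*(-2))²/2) - 29203 = (2 + 217/2 - (-48 - 41)*(-2)/2 - (7 + (-48 - 41)*(-2))²/2) - 29203 = (2 + 217/2 - (-89)*(-2)/2 - (7 - 89*(-2))²/2) - 29203 = (2 + 217/2 - ½*178 - (7 + 178)²/2) - 29203 = (2 + 217/2 - 89 - ½*185²) - 29203 = (2 + 217/2 - 89 - ½*34225) - 29203 = (2 + 217/2 - 89 - 34225/2) - 29203 = -17091 - 29203 = -46294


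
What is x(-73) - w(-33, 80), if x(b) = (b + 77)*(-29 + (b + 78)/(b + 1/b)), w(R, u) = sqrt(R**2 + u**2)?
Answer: -61974/533 - sqrt(7489) ≈ -202.81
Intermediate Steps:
x(b) = (-29 + (78 + b)/(b + 1/b))*(77 + b) (x(b) = (77 + b)*(-29 + (78 + b)/(b + 1/b)) = (-29 + (78 + b)/(b + 1/b))*(77 + b))
x(-73) - w(-33, 80) = (-2233 - 2078*(-73)**2 - 28*(-73)**3 + 5977*(-73))/(1 + (-73)**2) - sqrt((-33)**2 + 80**2) = (-2233 - 2078*5329 - 28*(-389017) - 436321)/(1 + 5329) - sqrt(1089 + 6400) = (-2233 - 11073662 + 10892476 - 436321)/5330 - sqrt(7489) = (1/5330)*(-619740) - sqrt(7489) = -61974/533 - sqrt(7489)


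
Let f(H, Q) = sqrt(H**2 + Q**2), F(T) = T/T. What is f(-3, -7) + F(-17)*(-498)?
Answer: -498 + sqrt(58) ≈ -490.38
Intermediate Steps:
F(T) = 1
f(-3, -7) + F(-17)*(-498) = sqrt((-3)**2 + (-7)**2) + 1*(-498) = sqrt(9 + 49) - 498 = sqrt(58) - 498 = -498 + sqrt(58)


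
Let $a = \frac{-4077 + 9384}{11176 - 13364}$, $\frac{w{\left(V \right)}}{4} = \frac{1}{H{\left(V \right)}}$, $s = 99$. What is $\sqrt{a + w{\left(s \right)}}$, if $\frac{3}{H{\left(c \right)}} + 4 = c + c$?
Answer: $\frac{\sqrt{2760107847}}{3282} \approx 16.008$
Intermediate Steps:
$H{\left(c \right)} = \frac{3}{-4 + 2 c}$ ($H{\left(c \right)} = \frac{3}{-4 + \left(c + c\right)} = \frac{3}{-4 + 2 c}$)
$w{\left(V \right)} = - \frac{16}{3} + \frac{8 V}{3}$ ($w{\left(V \right)} = \frac{4}{\frac{3}{2} \frac{1}{-2 + V}} = 4 \left(- \frac{4}{3} + \frac{2 V}{3}\right) = - \frac{16}{3} + \frac{8 V}{3}$)
$a = - \frac{5307}{2188}$ ($a = \frac{5307}{-2188} = 5307 \left(- \frac{1}{2188}\right) = - \frac{5307}{2188} \approx -2.4255$)
$\sqrt{a + w{\left(s \right)}} = \sqrt{- \frac{5307}{2188} + \left(- \frac{16}{3} + \frac{8}{3} \cdot 99\right)} = \sqrt{- \frac{5307}{2188} + \left(- \frac{16}{3} + 264\right)} = \sqrt{- \frac{5307}{2188} + \frac{776}{3}} = \sqrt{\frac{1681967}{6564}} = \frac{\sqrt{2760107847}}{3282}$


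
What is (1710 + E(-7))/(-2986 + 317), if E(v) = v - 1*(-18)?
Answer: -1721/2669 ≈ -0.64481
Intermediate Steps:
E(v) = 18 + v (E(v) = v + 18 = 18 + v)
(1710 + E(-7))/(-2986 + 317) = (1710 + (18 - 7))/(-2986 + 317) = (1710 + 11)/(-2669) = 1721*(-1/2669) = -1721/2669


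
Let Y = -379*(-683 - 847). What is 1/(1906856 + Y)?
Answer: 1/2486726 ≈ 4.0214e-7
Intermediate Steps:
Y = 579870 (Y = -379*(-1530) = 579870)
1/(1906856 + Y) = 1/(1906856 + 579870) = 1/2486726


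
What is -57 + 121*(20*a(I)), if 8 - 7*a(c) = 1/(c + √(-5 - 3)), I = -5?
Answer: 57983/21 + 440*I*√2/21 ≈ 2761.1 + 29.631*I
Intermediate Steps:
a(c) = 8/7 - 1/(7*(c + 2*I*√2)) (a(c) = 8/7 - 1/(7*(c + √(-5 - 3))) = 8/7 - 1/(7*(c + √(-8))) = 8/7 - 1/(7*(c + 2*I*√2)))
-57 + 121*(20*a(I)) = -57 + 121*(20*((-1 + 8*(-5) + 16*I*√2)/(7*(-5 + 2*I*√2)))) = -57 + 121*(20*((-1 - 40 + 16*I*√2)/(7*(-5 + 2*I*√2)))) = -57 + 121*(20*((-41 + 16*I*√2)/(7*(-5 + 2*I*√2)))) = -57 + 121*(20*(-41 + 16*I*√2)/(7*(-5 + 2*I*√2))) = -57 + 2420*(-41 + 16*I*√2)/(7*(-5 + 2*I*√2))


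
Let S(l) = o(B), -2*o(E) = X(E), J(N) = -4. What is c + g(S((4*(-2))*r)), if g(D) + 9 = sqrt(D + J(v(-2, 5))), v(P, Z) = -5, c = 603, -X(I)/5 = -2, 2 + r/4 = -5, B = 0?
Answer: 594 + 3*I ≈ 594.0 + 3.0*I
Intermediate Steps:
r = -28 (r = -8 + 4*(-5) = -8 - 20 = -28)
X(I) = 10 (X(I) = -5*(-2) = 10)
o(E) = -5 (o(E) = -1/2*10 = -5)
S(l) = -5
g(D) = -9 + sqrt(-4 + D) (g(D) = -9 + sqrt(D - 4) = -9 + sqrt(-4 + D))
c + g(S((4*(-2))*r)) = 603 + (-9 + sqrt(-4 - 5)) = 603 + (-9 + sqrt(-9)) = 603 + (-9 + 3*I) = 594 + 3*I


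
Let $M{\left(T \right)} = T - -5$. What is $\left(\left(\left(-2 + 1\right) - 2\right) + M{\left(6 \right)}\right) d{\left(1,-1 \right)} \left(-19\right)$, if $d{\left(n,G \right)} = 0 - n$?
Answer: $152$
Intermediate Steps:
$d{\left(n,G \right)} = - n$
$M{\left(T \right)} = 5 + T$ ($M{\left(T \right)} = T + 5 = 5 + T$)
$\left(\left(\left(-2 + 1\right) - 2\right) + M{\left(6 \right)}\right) d{\left(1,-1 \right)} \left(-19\right) = \left(\left(\left(-2 + 1\right) - 2\right) + \left(5 + 6\right)\right) \left(\left(-1\right) 1\right) \left(-19\right) = \left(\left(-1 - 2\right) + 11\right) \left(-1\right) \left(-19\right) = \left(-3 + 11\right) \left(-1\right) \left(-19\right) = 8 \left(-1\right) \left(-19\right) = \left(-8\right) \left(-19\right) = 152$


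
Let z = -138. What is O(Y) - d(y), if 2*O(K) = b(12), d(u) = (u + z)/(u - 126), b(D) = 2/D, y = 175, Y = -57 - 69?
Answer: -395/588 ≈ -0.67177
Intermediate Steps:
Y = -126
d(u) = (-138 + u)/(-126 + u) (d(u) = (u - 138)/(u - 126) = (-138 + u)/(-126 + u))
O(K) = 1/12 (O(K) = (2/12)/2 = (2*(1/12))/2 = (1/2)*(1/6) = 1/12)
O(Y) - d(y) = 1/12 - (-138 + 175)/(-126 + 175) = 1/12 - 37/49 = -395/588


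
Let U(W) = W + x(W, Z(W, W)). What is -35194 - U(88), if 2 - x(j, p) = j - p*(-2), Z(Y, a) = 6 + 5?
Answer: -35174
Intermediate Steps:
Z(Y, a) = 11
x(j, p) = 2 - j - 2*p (x(j, p) = 2 - (j - p*(-2)) = 2 - (j - (-2)*p) = 2 - (j + 2*p) = 2 + (-j - 2*p) = 2 - j - 2*p)
U(W) = -20 (U(W) = W + (2 - W - 2*11) = W + (2 - W - 22) = W + (-20 - W) = -20)
-35194 - U(88) = -35194 - 1*(-20) = -35194 + 20 = -35174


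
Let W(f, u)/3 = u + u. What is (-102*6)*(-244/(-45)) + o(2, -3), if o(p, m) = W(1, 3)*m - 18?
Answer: -16952/5 ≈ -3390.4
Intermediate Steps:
W(f, u) = 6*u (W(f, u) = 3*(u + u) = 3*(2*u) = 6*u)
o(p, m) = -18 + 18*m (o(p, m) = (6*3)*m - 18 = 18*m - 18 = -18 + 18*m)
(-102*6)*(-244/(-45)) + o(2, -3) = (-102*6)*(-244/(-45)) + (-18 + 18*(-3)) = -(-149328)*(-1)/45 + (-18 - 54) = -612*244/45 - 72 = -16592/5 - 72 = -16952/5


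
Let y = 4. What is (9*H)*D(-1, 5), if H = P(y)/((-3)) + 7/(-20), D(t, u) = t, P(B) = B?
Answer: 303/20 ≈ 15.150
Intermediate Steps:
H = -101/60 (H = 4/((-3)) + 7/(-20) = 4/((-1*3)) + 7*(-1/20) = 4/(-3) - 7/20 = 4*(-⅓) - 7/20 = -4/3 - 7/20 = -101/60 ≈ -1.6833)
(9*H)*D(-1, 5) = (9*(-101/60))*(-1) = -303/20*(-1) = 303/20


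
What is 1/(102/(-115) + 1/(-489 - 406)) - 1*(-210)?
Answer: 3818425/18281 ≈ 208.87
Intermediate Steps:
1/(102/(-115) + 1/(-489 - 406)) - 1*(-210) = 1/(102*(-1/115) + 1/(-895)) + 210 = 1/(-102/115 - 1/895) + 210 = 1/(-18281/20585) + 210 = -20585/18281 + 210 = 3818425/18281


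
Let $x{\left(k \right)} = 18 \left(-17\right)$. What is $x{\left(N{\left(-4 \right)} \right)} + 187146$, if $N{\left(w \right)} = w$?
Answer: $186840$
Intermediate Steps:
$x{\left(k \right)} = -306$
$x{\left(N{\left(-4 \right)} \right)} + 187146 = -306 + 187146 = 186840$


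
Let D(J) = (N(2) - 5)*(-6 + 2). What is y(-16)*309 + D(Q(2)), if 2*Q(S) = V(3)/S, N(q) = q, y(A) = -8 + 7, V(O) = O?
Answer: -297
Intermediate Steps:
y(A) = -1
Q(S) = 3/(2*S) (Q(S) = (3/S)/2 = 3/(2*S))
D(J) = 12 (D(J) = (2 - 5)*(-6 + 2) = -3*(-4) = 12)
y(-16)*309 + D(Q(2)) = -1*309 + 12 = -309 + 12 = -297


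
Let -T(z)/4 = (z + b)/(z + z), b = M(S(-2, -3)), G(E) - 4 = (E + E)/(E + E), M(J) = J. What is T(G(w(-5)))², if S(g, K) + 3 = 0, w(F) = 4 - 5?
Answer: 16/25 ≈ 0.64000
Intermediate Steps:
w(F) = -1
S(g, K) = -3 (S(g, K) = -3 + 0 = -3)
G(E) = 5 (G(E) = 4 + (E + E)/(E + E) = 4 + (2*E)/((2*E)) = 4 + (2*E)*(1/(2*E)) = 4 + 1 = 5)
b = -3
T(z) = -2*(-3 + z)/z (T(z) = -4*(z - 3)/(z + z) = -4*(-3 + z)/(2*z) = -4*(-3 + z)*1/(2*z) = -2*(-3 + z)/z)
T(G(w(-5)))² = (-2 + 6/5)² = (-⅘)² = 16/25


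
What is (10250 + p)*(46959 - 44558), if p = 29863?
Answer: 96311313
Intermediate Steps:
(10250 + p)*(46959 - 44558) = (10250 + 29863)*(46959 - 44558) = 40113*2401 = 96311313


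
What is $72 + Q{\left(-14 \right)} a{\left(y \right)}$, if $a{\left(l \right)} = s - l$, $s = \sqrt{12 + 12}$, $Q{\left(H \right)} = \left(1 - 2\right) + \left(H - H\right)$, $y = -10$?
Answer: $62 - 2 \sqrt{6} \approx 57.101$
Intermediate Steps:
$Q{\left(H \right)} = -1$ ($Q{\left(H \right)} = -1 + 0 = -1$)
$s = 2 \sqrt{6}$ ($s = \sqrt{24} = 2 \sqrt{6} \approx 4.899$)
$a{\left(l \right)} = - l + 2 \sqrt{6}$ ($a{\left(l \right)} = 2 \sqrt{6} - l = - l + 2 \sqrt{6}$)
$72 + Q{\left(-14 \right)} a{\left(y \right)} = 72 - \left(\left(-1\right) \left(-10\right) + 2 \sqrt{6}\right) = 72 - \left(10 + 2 \sqrt{6}\right) = 62 - 2 \sqrt{6}$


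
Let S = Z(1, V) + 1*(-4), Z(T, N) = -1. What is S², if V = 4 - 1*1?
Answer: 25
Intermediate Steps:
V = 3 (V = 4 - 1 = 3)
S = -5 (S = -1 + 1*(-4) = -1 - 4 = -5)
S² = (-5)² = 25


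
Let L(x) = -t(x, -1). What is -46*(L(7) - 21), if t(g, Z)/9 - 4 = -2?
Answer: 1794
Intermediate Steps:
t(g, Z) = 18 (t(g, Z) = 36 + 9*(-2) = 36 - 18 = 18)
L(x) = -18 (L(x) = -1*18 = -18)
-46*(L(7) - 21) = -46*(-18 - 21) = -46*(-39) = 1794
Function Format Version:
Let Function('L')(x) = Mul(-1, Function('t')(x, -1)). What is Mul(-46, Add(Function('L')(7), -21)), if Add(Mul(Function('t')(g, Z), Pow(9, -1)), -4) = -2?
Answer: 1794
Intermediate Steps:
Function('t')(g, Z) = 18 (Function('t')(g, Z) = Add(36, Mul(9, -2)) = Add(36, -18) = 18)
Function('L')(x) = -18 (Function('L')(x) = Mul(-1, 18) = -18)
Mul(-46, Add(Function('L')(7), -21)) = Mul(-46, Add(-18, -21)) = Mul(-46, -39) = 1794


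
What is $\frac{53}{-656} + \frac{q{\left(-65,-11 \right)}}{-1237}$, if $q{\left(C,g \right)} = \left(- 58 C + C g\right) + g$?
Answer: $- \frac{3000505}{811472} \approx -3.6976$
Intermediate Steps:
$q{\left(C,g \right)} = g - 58 C + C g$
$\frac{53}{-656} + \frac{q{\left(-65,-11 \right)}}{-1237} = \frac{53}{-656} + \frac{-11 - -3770 - -715}{-1237} = 53 \left(- \frac{1}{656}\right) + \left(-11 + 3770 + 715\right) \left(- \frac{1}{1237}\right) = - \frac{53}{656} + 4474 \left(- \frac{1}{1237}\right) = - \frac{53}{656} - \frac{4474}{1237} = - \frac{3000505}{811472}$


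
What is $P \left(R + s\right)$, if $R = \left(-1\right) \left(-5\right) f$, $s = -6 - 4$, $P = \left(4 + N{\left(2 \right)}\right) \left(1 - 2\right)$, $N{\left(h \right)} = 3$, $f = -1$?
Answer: $105$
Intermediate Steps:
$P = -7$ ($P = \left(4 + 3\right) \left(1 - 2\right) = 7 \left(-1\right) = -7$)
$s = -10$ ($s = -6 - 4 = -10$)
$R = -5$ ($R = \left(-1\right) \left(-5\right) \left(-1\right) = 5 \left(-1\right) = -5$)
$P \left(R + s\right) = - 7 \left(-5 - 10\right) = \left(-7\right) \left(-15\right) = 105$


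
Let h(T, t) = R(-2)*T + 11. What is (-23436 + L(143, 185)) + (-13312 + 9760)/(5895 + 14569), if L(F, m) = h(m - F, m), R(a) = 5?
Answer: -29692207/1279 ≈ -23215.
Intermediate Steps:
h(T, t) = 11 + 5*T (h(T, t) = 5*T + 11 = 11 + 5*T)
L(F, m) = 11 - 5*F + 5*m (L(F, m) = 11 + 5*(m - F) = 11 + (-5*F + 5*m) = 11 - 5*F + 5*m)
(-23436 + L(143, 185)) + (-13312 + 9760)/(5895 + 14569) = (-23436 + (11 - 5*143 + 5*185)) + (-13312 + 9760)/(5895 + 14569) = (-23436 + (11 - 715 + 925)) - 3552/20464 = (-23436 + 221) - 3552*1/20464 = -23215 - 222/1279 = -29692207/1279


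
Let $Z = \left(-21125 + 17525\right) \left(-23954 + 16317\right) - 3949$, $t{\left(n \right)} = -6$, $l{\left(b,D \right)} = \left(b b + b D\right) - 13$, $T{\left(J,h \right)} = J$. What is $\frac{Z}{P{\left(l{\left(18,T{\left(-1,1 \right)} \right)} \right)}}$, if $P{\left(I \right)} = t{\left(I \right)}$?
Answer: $- \frac{27489251}{6} \approx -4.5815 \cdot 10^{6}$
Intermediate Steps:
$l{\left(b,D \right)} = -13 + b^{2} + D b$ ($l{\left(b,D \right)} = \left(b^{2} + D b\right) - 13 = -13 + b^{2} + D b$)
$P{\left(I \right)} = -6$
$Z = 27489251$ ($Z = \left(-3600\right) \left(-7637\right) - 3949 = 27493200 - 3949 = 27489251$)
$\frac{Z}{P{\left(l{\left(18,T{\left(-1,1 \right)} \right)} \right)}} = \frac{27489251}{-6} = 27489251 \left(- \frac{1}{6}\right) = - \frac{27489251}{6}$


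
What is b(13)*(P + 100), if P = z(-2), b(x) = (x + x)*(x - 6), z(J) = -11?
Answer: 16198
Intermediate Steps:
b(x) = 2*x*(-6 + x) (b(x) = (2*x)*(-6 + x) = 2*x*(-6 + x))
P = -11
b(13)*(P + 100) = (2*13*(-6 + 13))*(-11 + 100) = (2*13*7)*89 = 182*89 = 16198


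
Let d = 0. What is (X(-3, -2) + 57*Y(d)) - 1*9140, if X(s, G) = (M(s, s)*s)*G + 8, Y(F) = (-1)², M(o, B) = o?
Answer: -9093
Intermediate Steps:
Y(F) = 1
X(s, G) = 8 + G*s² (X(s, G) = (s*s)*G + 8 = s²*G + 8 = G*s² + 8 = 8 + G*s²)
(X(-3, -2) + 57*Y(d)) - 1*9140 = ((8 - 2*(-3)²) + 57*1) - 1*9140 = ((8 - 2*9) + 57) - 9140 = ((8 - 18) + 57) - 9140 = (-10 + 57) - 9140 = 47 - 9140 = -9093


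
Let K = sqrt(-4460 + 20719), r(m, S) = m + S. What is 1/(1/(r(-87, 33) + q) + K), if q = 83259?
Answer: -83205/112562228054474 + 6923072025*sqrt(16259)/112562228054474 ≈ 0.0078425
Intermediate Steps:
r(m, S) = S + m
K = sqrt(16259) ≈ 127.51
1/(1/(r(-87, 33) + q) + K) = 1/(1/((33 - 87) + 83259) + sqrt(16259)) = 1/(1/(-54 + 83259) + sqrt(16259)) = 1/(1/83205 + sqrt(16259))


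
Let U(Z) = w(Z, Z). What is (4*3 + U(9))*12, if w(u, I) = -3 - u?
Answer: 0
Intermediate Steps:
U(Z) = -3 - Z
(4*3 + U(9))*12 = (4*3 + (-3 - 1*9))*12 = (12 + (-3 - 9))*12 = (12 - 12)*12 = 0*12 = 0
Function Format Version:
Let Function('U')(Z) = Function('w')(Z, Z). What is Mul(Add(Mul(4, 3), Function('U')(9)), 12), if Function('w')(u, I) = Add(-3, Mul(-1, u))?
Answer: 0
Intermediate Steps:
Function('U')(Z) = Add(-3, Mul(-1, Z))
Mul(Add(Mul(4, 3), Function('U')(9)), 12) = Mul(Add(Mul(4, 3), Add(-3, Mul(-1, 9))), 12) = Mul(Add(12, Add(-3, -9)), 12) = Mul(Add(12, -12), 12) = Mul(0, 12) = 0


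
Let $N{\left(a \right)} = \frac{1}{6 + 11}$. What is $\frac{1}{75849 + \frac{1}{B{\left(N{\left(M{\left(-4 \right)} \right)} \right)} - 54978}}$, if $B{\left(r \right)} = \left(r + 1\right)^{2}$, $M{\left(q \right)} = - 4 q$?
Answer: $\frac{15888318}{1205113031693} \approx 1.3184 \cdot 10^{-5}$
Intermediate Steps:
$N{\left(a \right)} = \frac{1}{17}$
$B{\left(r \right)} = \left(1 + r\right)^{2}$
$\frac{1}{75849 + \frac{1}{B{\left(N{\left(M{\left(-4 \right)} \right)} \right)} - 54978}} = \frac{1}{75849 + \frac{1}{\left(1 + \frac{1}{17}\right)^{2} - 54978}} = \frac{1}{75849 + \frac{1}{\left(\frac{18}{17}\right)^{2} - 54978}} = \frac{1}{75849 + \frac{1}{\frac{324}{289} - 54978}} = \frac{1}{75849 + \frac{1}{- \frac{15888318}{289}}} = \frac{1}{75849 - \frac{289}{15888318}} = \frac{1}{\frac{1205113031693}{15888318}} = \frac{15888318}{1205113031693}$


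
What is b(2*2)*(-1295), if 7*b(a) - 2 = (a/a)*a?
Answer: -1110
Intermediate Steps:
b(a) = 2/7 + a/7 (b(a) = 2/7 + ((a/a)*a)/7 = 2/7 + (1*a)/7 = 2/7 + a/7)
b(2*2)*(-1295) = (2/7 + (2*2)/7)*(-1295) = (2/7 + (1/7)*4)*(-1295) = (2/7 + 4/7)*(-1295) = (6/7)*(-1295) = -1110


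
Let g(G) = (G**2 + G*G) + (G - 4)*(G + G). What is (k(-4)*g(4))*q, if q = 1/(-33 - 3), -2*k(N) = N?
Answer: -16/9 ≈ -1.7778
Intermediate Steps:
k(N) = -N/2
g(G) = 2*G**2 + 2*G*(-4 + G) (g(G) = (G**2 + G**2) + (-4 + G)*(2*G) = 2*G**2 + 2*G*(-4 + G))
q = -1/36 (q = 1/(-36) = -1/36 ≈ -0.027778)
(k(-4)*g(4))*q = ((-1/2*(-4))*(4*4*(-2 + 4)))*(-1/36) = (2*(4*4*2))*(-1/36) = (2*32)*(-1/36) = 64*(-1/36) = -16/9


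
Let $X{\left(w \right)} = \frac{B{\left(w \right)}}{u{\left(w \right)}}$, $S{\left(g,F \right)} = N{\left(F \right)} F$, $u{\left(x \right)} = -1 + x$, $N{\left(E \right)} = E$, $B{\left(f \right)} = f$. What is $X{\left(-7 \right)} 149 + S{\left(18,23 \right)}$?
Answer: $\frac{5275}{8} \approx 659.38$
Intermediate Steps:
$S{\left(g,F \right)} = F^{2}$ ($S{\left(g,F \right)} = F F = F^{2}$)
$X{\left(w \right)} = \frac{w}{-1 + w}$
$X{\left(-7 \right)} 149 + S{\left(18,23 \right)} = - \frac{7}{-1 - 7} \cdot 149 + 23^{2} = - \frac{7}{-8} \cdot 149 + 529 = \left(-7\right) \left(- \frac{1}{8}\right) 149 + 529 = \frac{7}{8} \cdot 149 + 529 = \frac{1043}{8} + 529 = \frac{5275}{8}$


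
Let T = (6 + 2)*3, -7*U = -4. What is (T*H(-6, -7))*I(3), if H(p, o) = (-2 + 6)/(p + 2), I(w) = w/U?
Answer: -126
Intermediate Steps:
U = 4/7 (U = -1/7*(-4) = 4/7 ≈ 0.57143)
I(w) = 7*w/4 (I(w) = w/(4/7) = w*(7/4) = 7*w/4)
T = 24 (T = 8*3 = 24)
H(p, o) = 4/(2 + p)
(T*H(-6, -7))*I(3) = (24*(4/(2 - 6)))*((7/4)*3) = (24*(4/(-4)))*(21/4) = (24*(4*(-1/4)))*(21/4) = (24*(-1))*(21/4) = -24*21/4 = -126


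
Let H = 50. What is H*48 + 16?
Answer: 2416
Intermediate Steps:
H*48 + 16 = 50*48 + 16 = 2400 + 16 = 2416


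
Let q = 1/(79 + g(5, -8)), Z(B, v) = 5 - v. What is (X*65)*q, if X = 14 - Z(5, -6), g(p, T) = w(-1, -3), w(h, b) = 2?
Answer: 65/27 ≈ 2.4074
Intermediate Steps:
g(p, T) = 2
X = 3 (X = 14 - (5 - 1*(-6)) = 14 - (5 + 6) = 14 - 1*11 = 14 - 11 = 3)
q = 1/81 (q = 1/(79 + 2) = 1/81 ≈ 0.012346)
(X*65)*q = (3*65)*(1/81) = 195*(1/81) = 65/27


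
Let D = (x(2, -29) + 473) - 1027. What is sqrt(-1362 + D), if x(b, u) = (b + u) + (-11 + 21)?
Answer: I*sqrt(1933) ≈ 43.966*I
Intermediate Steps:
x(b, u) = 10 + b + u (x(b, u) = (b + u) + 10 = 10 + b + u)
D = -571 (D = ((10 + 2 - 29) + 473) - 1027 = (-17 + 473) - 1027 = 456 - 1027 = -571)
sqrt(-1362 + D) = sqrt(-1362 - 571) = sqrt(-1933) = I*sqrt(1933)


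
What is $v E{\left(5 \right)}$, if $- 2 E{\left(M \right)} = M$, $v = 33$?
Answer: $- \frac{165}{2} \approx -82.5$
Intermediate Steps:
$E{\left(M \right)} = - \frac{M}{2}$
$v E{\left(5 \right)} = 33 \left(\left(- \frac{1}{2}\right) 5\right) = 33 \left(- \frac{5}{2}\right) = - \frac{165}{2}$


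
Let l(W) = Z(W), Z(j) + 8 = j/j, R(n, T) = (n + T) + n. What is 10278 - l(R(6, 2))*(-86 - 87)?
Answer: 9067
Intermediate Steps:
R(n, T) = T + 2*n (R(n, T) = (T + n) + n = T + 2*n)
Z(j) = -7 (Z(j) = -8 + j/j = -8 + 1 = -7)
l(W) = -7
10278 - l(R(6, 2))*(-86 - 87) = 10278 - (-7)*(-86 - 87) = 10278 - (-7)*(-173) = 10278 - 1*1211 = 10278 - 1211 = 9067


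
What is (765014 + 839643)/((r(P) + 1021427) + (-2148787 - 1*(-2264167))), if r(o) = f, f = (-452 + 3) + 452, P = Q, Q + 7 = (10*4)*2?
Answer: 1604657/1136810 ≈ 1.4115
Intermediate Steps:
Q = 73 (Q = -7 + (10*4)*2 = -7 + 40*2 = -7 + 80 = 73)
P = 73
f = 3 (f = -449 + 452 = 3)
r(o) = 3
(765014 + 839643)/((r(P) + 1021427) + (-2148787 - 1*(-2264167))) = (765014 + 839643)/((3 + 1021427) + (-2148787 - 1*(-2264167))) = 1604657/(1021430 + (-2148787 + 2264167)) = 1604657/(1021430 + 115380) = 1604657/1136810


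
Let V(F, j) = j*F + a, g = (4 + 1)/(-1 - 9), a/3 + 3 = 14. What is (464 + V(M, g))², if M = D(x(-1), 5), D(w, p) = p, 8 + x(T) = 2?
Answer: 978121/4 ≈ 2.4453e+5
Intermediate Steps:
a = 33 (a = -9 + 3*14 = -9 + 42 = 33)
x(T) = -6 (x(T) = -8 + 2 = -6)
g = -½ (g = 5/(-10) = 5*(-⅒) = -½ ≈ -0.50000)
M = 5
V(F, j) = 33 + F*j (V(F, j) = j*F + 33 = F*j + 33 = 33 + F*j)
(464 + V(M, g))² = (464 + (33 + 5*(-½)))² = (464 + (33 - 5/2))² = (464 + 61/2)² = (989/2)² = 978121/4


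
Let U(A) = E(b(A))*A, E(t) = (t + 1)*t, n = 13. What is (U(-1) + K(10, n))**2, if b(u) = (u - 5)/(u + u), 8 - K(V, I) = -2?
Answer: 4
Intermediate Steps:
K(V, I) = 10 (K(V, I) = 8 - 1*(-2) = 8 + 2 = 10)
b(u) = (-5 + u)/(2*u) (b(u) = (-5 + u)/((2*u)) = (-5 + u)*(1/(2*u)) = (-5 + u)/(2*u))
E(t) = t*(1 + t) (E(t) = (1 + t)*t = t*(1 + t))
U(A) = (1 + (-5 + A)/(2*A))*(-5 + A)/2 (U(A) = (((-5 + A)/(2*A))*(1 + (-5 + A)/(2*A)))*A = ((1 + (-5 + A)/(2*A))*(-5 + A)/(2*A))*A = (1 + (-5 + A)/(2*A))*(-5 + A)/2)
(U(-1) + K(10, n))**2 = ((1/4)*(-5 - 1)*(-5 + 3*(-1))/(-1) + 10)**2 = ((1/4)*(-1)*(-6)*(-5 - 3) + 10)**2 = ((1/4)*(-1)*(-6)*(-8) + 10)**2 = (-12 + 10)**2 = (-2)**2 = 4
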